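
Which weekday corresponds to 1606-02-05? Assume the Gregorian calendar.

Doomsday rule: the anchor day for the 1600s is Tuesday. For year 06: 6÷12 = 0 r 6, and 6÷4 = 1, so 0+6+1 = 7.
Tuesday + 7 ≡ Tuesday — that's 1606's doomsday.
In February the doomsday date is Feb 28 (1606 is not a leap year).
Feb 5 is 23 days before Feb 28; 23 mod 7 = 2, so Tuesday − 2 = Sunday.

Sunday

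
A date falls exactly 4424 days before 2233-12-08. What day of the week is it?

First find the weekday of Dec 8, 2233. Doomsday rule: the anchor day for the 2200s is Friday. For year 33: 33÷12 = 2 r 9, and 9÷4 = 2, so 2+9+2 = 13.
Friday + 13 ≡ Thursday — that's 2233's doomsday.
In December the doomsday date is Dec 12.
Dec 8 is 4 days before Dec 12; 4 mod 7 = 4, so Thursday − 4 = Sunday.
4424 mod 7 = 0, so 4424 days before a Sunday is Sunday − 0 = Sunday.

Sunday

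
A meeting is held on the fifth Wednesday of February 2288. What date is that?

February 1, 2288 is a Wednesday.
The first Wednesday is therefore February 1 (same day).
The fifth Wednesday is 1 + 4×7 = February 29.

February 29, 2288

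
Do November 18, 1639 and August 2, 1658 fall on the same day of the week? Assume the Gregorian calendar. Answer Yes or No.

From Nov 18, 1639 to Aug 2, 1658 is 6832 days.
6832 mod 7 = 0, so they are the same weekday.
(Nov 18, 1639 is a Friday; Aug 2, 1658 is a Friday.)

Yes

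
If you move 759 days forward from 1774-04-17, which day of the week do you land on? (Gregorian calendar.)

Wednesday

Apr 17, 1774 is a Sunday.
759 mod 7 = 3, so 759 days after a Sunday is Sunday + 3 = Wednesday.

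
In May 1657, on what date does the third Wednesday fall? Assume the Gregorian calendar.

May 1, 1657 is a Tuesday.
The first Wednesday is therefore May 2 (1 days later).
The third Wednesday is 2 + 2×7 = May 16.

May 16, 1657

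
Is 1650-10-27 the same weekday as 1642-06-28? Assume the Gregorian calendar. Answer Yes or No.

No

From Jun 28, 1642 to Oct 27, 1650 is 3043 days.
3043 mod 7 = 5, so they are different weekdays.
(Jun 28, 1642 is a Saturday; Oct 27, 1650 is a Thursday.)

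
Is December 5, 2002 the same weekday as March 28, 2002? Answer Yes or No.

From Mar 28, 2002 to Dec 5, 2002 is 252 days.
252 mod 7 = 0, so they are the same weekday.
(Mar 28, 2002 is a Thursday; Dec 5, 2002 is a Thursday.)

Yes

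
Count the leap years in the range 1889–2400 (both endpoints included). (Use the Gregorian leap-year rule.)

Multiples of 4 in [1889,2400]: 128.
Of those, multiples of 100: 6 (not leap unless ÷400).
Multiples of 400: 2.
Leap years = 128 − 6 + 2 = 124.

124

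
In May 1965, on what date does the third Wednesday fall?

May 1, 1965 is a Saturday.
The first Wednesday is therefore May 5 (4 days later).
The third Wednesday is 5 + 2×7 = May 19.

May 19, 1965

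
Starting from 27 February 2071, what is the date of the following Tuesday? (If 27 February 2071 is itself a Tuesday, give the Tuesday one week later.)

March 3, 2071

Feb 27, 2071 is a Friday.
From Friday to the next Tuesday is 4 days.
Feb 27, 2071 + 4 = Mar 3, 2071.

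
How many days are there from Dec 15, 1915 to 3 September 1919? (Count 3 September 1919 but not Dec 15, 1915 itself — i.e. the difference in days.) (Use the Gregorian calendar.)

1358

Dec 15, 1915 → Dec 15, 1916: 366 days (Feb 29, 1916 is in that span).
Dec 15, 1916 → Dec 15, 1917: 365 days.
Dec 15, 1917 → Dec 15, 1918: 365 days.
Dec 15, 1918 → Jan 15, 1919: 31 days (December has 31).
Jan 15, 1919 → Feb 15, 1919: 31 days (January has 31).
Feb 15, 1919 → Mar 15, 1919: 28 days (February has 28).
Mar 15, 1919 → Apr 15, 1919: 31 days (March has 31).
Apr 15, 1919 → May 15, 1919: 30 days (April has 30).
May 15, 1919 → Jun 15, 1919: 31 days (May has 31).
Jun 15, 1919 → Jul 15, 1919: 30 days (June has 30).
Jul 15, 1919 → Aug 15, 1919: 31 days (July has 31).
Aug 15, 1919 → Sep 3, 1919: 19 days.
Total: 1358 days.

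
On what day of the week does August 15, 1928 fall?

Wednesday

January 1, 1928 is a Sunday.
Jan 1, 1928 → Feb 1, 1928: 31 days (January has 31).
Feb 1, 1928 → Mar 1, 1928: 29 days (February has 29).
Mar 1, 1928 → Apr 1, 1928: 31 days (March has 31).
Apr 1, 1928 → May 1, 1928: 30 days (April has 30).
May 1, 1928 → Jun 1, 1928: 31 days (May has 31).
Jun 1, 1928 → Jul 1, 1928: 30 days (June has 30).
Jul 1, 1928 → Aug 1, 1928: 31 days (July has 31).
Aug 1, 1928 → Aug 15, 1928: 14 days.
Total: 227 days.
227 mod 7 = 3, so Sunday + 3 = Wednesday.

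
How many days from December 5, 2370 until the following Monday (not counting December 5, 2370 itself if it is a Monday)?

Dec 5, 2370 is a Saturday.
From Saturday to the next Monday is 2 days.

2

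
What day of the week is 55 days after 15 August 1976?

Aug 15, 1976 is a Sunday.
55 mod 7 = 6, so 55 days after a Sunday is Sunday + 6 = Saturday.

Saturday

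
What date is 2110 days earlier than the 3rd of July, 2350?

−365 (one year) → Jul 3, 2349 (1745 left).
−365 (one year) → Jul 3, 2348 (1380 left).
−366 (one year; includes Feb 29, 2348) → Jul 3, 2347 (1014 left).
−365 (one year) → Jul 3, 2346 (649 left).
−365 (one year) → Jul 3, 2345 (284 left).
−3 → Jun 30, 2345 (end of Jun, 30 days; 281 left).
−30 → May 31, 2345 (end of May, 31 days; 251 left).
−31 → Apr 30, 2345 (end of Apr, 30 days; 220 left).
−30 → Mar 31, 2345 (end of Mar, 31 days; 190 left).
−31 → Feb 28, 2345 (end of Feb, 28 days; 159 left).
−28 → Jan 31, 2345 (end of Jan, 31 days; 131 left).
−31 → Dec 31, 2344 (end of Dec, 31 days; 100 left).
−31 → Nov 30, 2344 (end of Nov, 30 days; 69 left).
−30 → Oct 31, 2344 (end of Oct, 31 days; 39 left).
−31 → Sep 30, 2344 (end of Sep, 30 days; 8 left).
−8 → Sep 22, 2344.

September 22, 2344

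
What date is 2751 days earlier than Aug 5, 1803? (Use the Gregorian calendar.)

−365 (one year) → Aug 5, 1802 (2386 left).
−365 (one year) → Aug 5, 1801 (2021 left).
−365 (one year) → Aug 5, 1800 (1656 left).
−365 (one year) → Aug 5, 1799 (1291 left).
−365 (one year) → Aug 5, 1798 (926 left).
−365 (one year) → Aug 5, 1797 (561 left).
−365 (one year) → Aug 5, 1796 (196 left).
−5 → Jul 31, 1796 (end of Jul, 31 days; 191 left).
−31 → Jun 30, 1796 (end of Jun, 30 days; 160 left).
−30 → May 31, 1796 (end of May, 31 days; 130 left).
−31 → Apr 30, 1796 (end of Apr, 30 days; 99 left).
−30 → Mar 31, 1796 (end of Mar, 31 days; 69 left).
−31 → Feb 29, 1796 (end of Feb, 29 days; 38 left).
−29 → Jan 31, 1796 (end of Jan, 31 days; 9 left).
−9 → Jan 22, 1796.

January 22, 1796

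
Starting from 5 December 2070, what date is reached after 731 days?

December 5, 2072

+365 (one year) → Dec 5, 2071 (366 left).
Dec has 31 days: +27 → Jan 1, 2072 (339 left).
Jan has 31 days: +31 → Feb 1, 2072 (308 left).
Feb has 29 days: +29 → Mar 1, 2072 (279 left).
Mar has 31 days: +31 → Apr 1, 2072 (248 left).
Apr has 30 days: +30 → May 1, 2072 (218 left).
May has 31 days: +31 → Jun 1, 2072 (187 left).
Jun has 30 days: +30 → Jul 1, 2072 (157 left).
Jul has 31 days: +31 → Aug 1, 2072 (126 left).
Aug has 31 days: +31 → Sep 1, 2072 (95 left).
Sep has 30 days: +30 → Oct 1, 2072 (65 left).
Oct has 31 days: +31 → Nov 1, 2072 (34 left).
Nov has 30 days: +30 → Dec 1, 2072 (4 left).
+4 → Dec 5, 2072.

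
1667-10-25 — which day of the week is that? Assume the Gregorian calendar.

Doomsday rule: the anchor day for the 1600s is Tuesday. For year 67: 67÷12 = 5 r 7, and 7÷4 = 1, so 5+7+1 = 13.
Tuesday + 13 ≡ Monday — that's 1667's doomsday.
In October the doomsday date is Oct 10.
Oct 25 is 15 days after Oct 10; 15 mod 7 = 1, so Monday + 1 = Tuesday.

Tuesday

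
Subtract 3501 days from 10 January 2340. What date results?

−365 (one year) → Jan 10, 2339 (3136 left).
−365 (one year) → Jan 10, 2338 (2771 left).
−365 (one year) → Jan 10, 2337 (2406 left).
−366 (one year; includes Feb 29, 2336) → Jan 10, 2336 (2040 left).
−365 (one year) → Jan 10, 2335 (1675 left).
−365 (one year) → Jan 10, 2334 (1310 left).
−365 (one year) → Jan 10, 2333 (945 left).
−366 (one year; includes Feb 29, 2332) → Jan 10, 2332 (579 left).
−365 (one year) → Jan 10, 2331 (214 left).
−10 → Dec 31, 2330 (end of Dec, 31 days; 204 left).
−31 → Nov 30, 2330 (end of Nov, 30 days; 173 left).
−30 → Oct 31, 2330 (end of Oct, 31 days; 143 left).
−31 → Sep 30, 2330 (end of Sep, 30 days; 112 left).
−30 → Aug 31, 2330 (end of Aug, 31 days; 82 left).
−31 → Jul 31, 2330 (end of Jul, 31 days; 51 left).
−31 → Jun 30, 2330 (end of Jun, 30 days; 20 left).
−20 → Jun 10, 2330.

June 10, 2330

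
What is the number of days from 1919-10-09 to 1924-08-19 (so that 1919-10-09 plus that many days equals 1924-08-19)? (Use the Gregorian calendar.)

1776

Oct 9, 1919 → Oct 9, 1920: 366 days (Feb 29, 1920 is in that span).
Oct 9, 1920 → Oct 9, 1921: 365 days.
Oct 9, 1921 → Oct 9, 1922: 365 days.
Oct 9, 1922 → Oct 9, 1923: 365 days.
Oct 9, 1923 → Nov 9, 1923: 31 days (October has 31).
Nov 9, 1923 → Dec 9, 1923: 30 days (November has 30).
Dec 9, 1923 → Jan 9, 1924: 31 days (December has 31).
Jan 9, 1924 → Feb 9, 1924: 31 days (January has 31).
Feb 9, 1924 → Mar 9, 1924: 29 days (February has 29).
Mar 9, 1924 → Apr 9, 1924: 31 days (March has 31).
Apr 9, 1924 → May 9, 1924: 30 days (April has 30).
May 9, 1924 → Jun 9, 1924: 31 days (May has 31).
Jun 9, 1924 → Jul 9, 1924: 30 days (June has 30).
Jul 9, 1924 → Aug 9, 1924: 31 days (July has 31).
Aug 9, 1924 → Aug 19, 1924: 10 days.
Total: 1776 days.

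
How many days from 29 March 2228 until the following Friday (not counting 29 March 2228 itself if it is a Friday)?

6

Mar 29, 2228 is a Saturday.
From Saturday to the next Friday is 6 days.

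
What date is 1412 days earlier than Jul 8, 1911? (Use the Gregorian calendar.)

August 26, 1907

−365 (one year) → Jul 8, 1910 (1047 left).
−365 (one year) → Jul 8, 1909 (682 left).
−365 (one year) → Jul 8, 1908 (317 left).
−8 → Jun 30, 1908 (end of Jun, 30 days; 309 left).
−30 → May 31, 1908 (end of May, 31 days; 279 left).
−31 → Apr 30, 1908 (end of Apr, 30 days; 248 left).
−30 → Mar 31, 1908 (end of Mar, 31 days; 218 left).
−31 → Feb 29, 1908 (end of Feb, 29 days; 187 left).
−29 → Jan 31, 1908 (end of Jan, 31 days; 158 left).
−31 → Dec 31, 1907 (end of Dec, 31 days; 127 left).
−31 → Nov 30, 1907 (end of Nov, 30 days; 96 left).
−30 → Oct 31, 1907 (end of Oct, 31 days; 66 left).
−31 → Sep 30, 1907 (end of Sep, 30 days; 35 left).
−30 → Aug 31, 1907 (end of Aug, 31 days; 5 left).
−5 → Aug 26, 1907.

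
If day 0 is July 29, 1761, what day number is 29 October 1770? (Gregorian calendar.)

Jul 29, 1761 → Jul 29, 1762: 365 days.
Jul 29, 1762 → Jul 29, 1763: 365 days.
Jul 29, 1763 → Jul 29, 1764: 366 days (Feb 29, 1764 is in that span).
Jul 29, 1764 → Jul 29, 1765: 365 days.
Jul 29, 1765 → Jul 29, 1766: 365 days.
Jul 29, 1766 → Jul 29, 1767: 365 days.
Jul 29, 1767 → Jul 29, 1768: 366 days (Feb 29, 1768 is in that span).
Jul 29, 1768 → Jul 29, 1769: 365 days.
Jul 29, 1769 → Jul 29, 1770: 365 days.
Jul 29, 1770 → Aug 29, 1770: 31 days (July has 31).
Aug 29, 1770 → Sep 29, 1770: 31 days (August has 31).
Sep 29, 1770 → Oct 29, 1770: 30 days.
Total: 3379 days.

3379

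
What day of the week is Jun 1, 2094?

Tuesday

January 1, 2094 is a Friday.
Jan 1, 2094 → Feb 1, 2094: 31 days (January has 31).
Feb 1, 2094 → Mar 1, 2094: 28 days (February has 28).
Mar 1, 2094 → Apr 1, 2094: 31 days (March has 31).
Apr 1, 2094 → May 1, 2094: 30 days (April has 30).
May 1, 2094 → Jun 1, 2094: 31 days.
Total: 151 days.
151 mod 7 = 4, so Friday + 4 = Tuesday.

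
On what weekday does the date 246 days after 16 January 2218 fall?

Jan 16, 2218 is a Friday.
246 mod 7 = 1, so 246 days after a Friday is Friday + 1 = Saturday.

Saturday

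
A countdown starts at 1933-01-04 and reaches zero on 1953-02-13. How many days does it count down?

7345

Jan 4, 1933 → Jan 4, 1934: 365 days.
Jan 4, 1934 → Jan 4, 1935: 365 days.
Jan 4, 1935 → Jan 4, 1936: 365 days.
Jan 4, 1936 → Jan 4, 1937: 366 days (Feb 29, 1936 is in that span).
Jan 4, 1937 → Jan 4, 1938: 365 days.
Jan 4, 1938 → Jan 4, 1939: 365 days.
Jan 4, 1939 → Jan 4, 1940: 365 days.
Jan 4, 1940 → Jan 4, 1941: 366 days (Feb 29, 1940 is in that span).
Jan 4, 1941 → Jan 4, 1942: 365 days.
Jan 4, 1942 → Jan 4, 1943: 365 days.
Jan 4, 1943 → Jan 4, 1944: 365 days.
Jan 4, 1944 → Jan 4, 1945: 366 days (Feb 29, 1944 is in that span).
Jan 4, 1945 → Jan 4, 1946: 365 days.
Jan 4, 1946 → Jan 4, 1947: 365 days.
Jan 4, 1947 → Jan 4, 1948: 365 days.
Jan 4, 1948 → Jan 4, 1949: 366 days (Feb 29, 1948 is in that span).
Jan 4, 1949 → Jan 4, 1950: 365 days.
Jan 4, 1950 → Jan 4, 1951: 365 days.
Jan 4, 1951 → Jan 4, 1952: 365 days.
Jan 4, 1952 → Jan 4, 1953: 366 days (Feb 29, 1952 is in that span).
Jan 4, 1953 → Feb 4, 1953: 31 days (January has 31).
Feb 4, 1953 → Feb 13, 1953: 9 days.
Total: 7345 days.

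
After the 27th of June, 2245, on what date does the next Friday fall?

July 4, 2245

Jun 27, 2245 is a Friday.
From Friday to the next Friday is 7 days.
Jun 27, 2245 + 7 = Jul 4, 2245.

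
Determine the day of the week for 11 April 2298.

Monday

Doomsday rule: the anchor day for the 2200s is Friday. For year 98: 98÷12 = 8 r 2, and 2÷4 = 0, so 8+2+0 = 10.
Friday + 10 ≡ Monday — that's 2298's doomsday.
In April the doomsday date is Apr 4.
Apr 11 is 7 days after Apr 4; 7 mod 7 = 0, so Monday + 0 = Monday.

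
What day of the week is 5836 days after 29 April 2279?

Sunday

First find the weekday of Apr 29, 2279. Doomsday rule: the anchor day for the 2200s is Friday. For year 79: 79÷12 = 6 r 7, and 7÷4 = 1, so 6+7+1 = 14.
Friday + 14 ≡ Friday — that's 2279's doomsday.
In April the doomsday date is Apr 4.
Apr 29 is 25 days after Apr 4; 25 mod 7 = 4, so Friday + 4 = Tuesday.
5836 mod 7 = 5, so 5836 days after a Tuesday is Tuesday + 5 = Sunday.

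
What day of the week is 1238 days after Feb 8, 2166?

First find the weekday of Feb 8, 2166. Doomsday rule: the anchor day for the 2100s is Sunday. For year 66: 66÷12 = 5 r 6, and 6÷4 = 1, so 5+6+1 = 12.
Sunday + 12 ≡ Friday — that's 2166's doomsday.
In February the doomsday date is Feb 28 (2166 is not a leap year).
Feb 8 is 20 days before Feb 28; 20 mod 7 = 6, so Friday − 6 = Saturday.
1238 mod 7 = 6, so 1238 days after a Saturday is Saturday + 6 = Friday.

Friday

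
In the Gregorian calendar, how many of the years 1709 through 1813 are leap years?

Multiples of 4 in [1709,1813]: 26.
Of those, multiples of 100: 1 (not leap unless ÷400).
Multiples of 400: 0.
Leap years = 26 − 1 + 0 = 25.

25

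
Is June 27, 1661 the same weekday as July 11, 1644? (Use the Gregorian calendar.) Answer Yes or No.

From Jul 11, 1644 to Jun 27, 1661 is 6195 days.
6195 mod 7 = 0, so they are the same weekday.
(Jul 11, 1644 is a Monday; Jun 27, 1661 is a Monday.)

Yes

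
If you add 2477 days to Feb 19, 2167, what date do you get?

December 1, 2173

+365 (one year) → Feb 19, 2168 (2112 left).
+366 (one year; includes Feb 29, 2168) → Feb 19, 2169 (1746 left).
+365 (one year) → Feb 19, 2170 (1381 left).
+365 (one year) → Feb 19, 2171 (1016 left).
+365 (one year) → Feb 19, 2172 (651 left).
+366 (one year; includes Feb 29, 2172) → Feb 19, 2173 (285 left).
Feb has 28 days: +10 → Mar 1, 2173 (275 left).
Mar has 31 days: +31 → Apr 1, 2173 (244 left).
Apr has 30 days: +30 → May 1, 2173 (214 left).
May has 31 days: +31 → Jun 1, 2173 (183 left).
Jun has 30 days: +30 → Jul 1, 2173 (153 left).
Jul has 31 days: +31 → Aug 1, 2173 (122 left).
Aug has 31 days: +31 → Sep 1, 2173 (91 left).
Sep has 30 days: +30 → Oct 1, 2173 (61 left).
Oct has 31 days: +31 → Nov 1, 2173 (30 left).
Nov has 30 days: +30 → Dec 1, 2173 (0 left).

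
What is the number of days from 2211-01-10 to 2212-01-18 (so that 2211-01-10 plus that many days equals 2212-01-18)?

373

Jan 10, 2211 → Feb 10, 2211: 31 days (January has 31).
Feb 10, 2211 → Mar 10, 2211: 28 days (February has 28).
Mar 10, 2211 → Apr 10, 2211: 31 days (March has 31).
Apr 10, 2211 → May 10, 2211: 30 days (April has 30).
May 10, 2211 → Jun 10, 2211: 31 days (May has 31).
Jun 10, 2211 → Jul 10, 2211: 30 days (June has 30).
Jul 10, 2211 → Aug 10, 2211: 31 days (July has 31).
Aug 10, 2211 → Sep 10, 2211: 31 days (August has 31).
Sep 10, 2211 → Oct 10, 2211: 30 days (September has 30).
Oct 10, 2211 → Nov 10, 2211: 31 days (October has 31).
Nov 10, 2211 → Dec 10, 2211: 30 days (November has 30).
Dec 10, 2211 → Jan 10, 2212: 31 days (December has 31).
Jan 10, 2212 → Jan 18, 2212: 8 days.
Total: 373 days.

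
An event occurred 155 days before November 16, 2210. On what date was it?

−16 → Oct 31, 2210 (end of Oct, 31 days; 139 left).
−31 → Sep 30, 2210 (end of Sep, 30 days; 108 left).
−30 → Aug 31, 2210 (end of Aug, 31 days; 78 left).
−31 → Jul 31, 2210 (end of Jul, 31 days; 47 left).
−31 → Jun 30, 2210 (end of Jun, 30 days; 16 left).
−16 → Jun 14, 2210.

June 14, 2210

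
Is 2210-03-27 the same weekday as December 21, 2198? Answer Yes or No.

No

From Dec 21, 2198 to Mar 27, 2210 is 4113 days.
4113 mod 7 = 4, so they are different weekdays.
(Dec 21, 2198 is a Friday; Mar 27, 2210 is a Tuesday.)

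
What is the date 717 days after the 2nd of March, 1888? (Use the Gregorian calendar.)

February 17, 1890

+365 (one year) → Mar 2, 1889 (352 left).
Mar has 31 days: +30 → Apr 1, 1889 (322 left).
Apr has 30 days: +30 → May 1, 1889 (292 left).
May has 31 days: +31 → Jun 1, 1889 (261 left).
Jun has 30 days: +30 → Jul 1, 1889 (231 left).
Jul has 31 days: +31 → Aug 1, 1889 (200 left).
Aug has 31 days: +31 → Sep 1, 1889 (169 left).
Sep has 30 days: +30 → Oct 1, 1889 (139 left).
Oct has 31 days: +31 → Nov 1, 1889 (108 left).
Nov has 30 days: +30 → Dec 1, 1889 (78 left).
Dec has 31 days: +31 → Jan 1, 1890 (47 left).
Jan has 31 days: +31 → Feb 1, 1890 (16 left).
+16 → Feb 17, 1890.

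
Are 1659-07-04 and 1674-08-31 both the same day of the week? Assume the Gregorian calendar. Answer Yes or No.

From Jul 4, 1659 to Aug 31, 1674 is 5537 days.
5537 mod 7 = 0, so they are the same weekday.
(Jul 4, 1659 is a Friday; Aug 31, 1674 is a Friday.)

Yes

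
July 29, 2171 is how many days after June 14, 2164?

2601

Jun 14, 2164 → Jun 14, 2165: 365 days.
Jun 14, 2165 → Jun 14, 2166: 365 days.
Jun 14, 2166 → Jun 14, 2167: 365 days.
Jun 14, 2167 → Jun 14, 2168: 366 days (Feb 29, 2168 is in that span).
Jun 14, 2168 → Jun 14, 2169: 365 days.
Jun 14, 2169 → Jun 14, 2170: 365 days.
Jun 14, 2170 → Jun 14, 2171: 365 days.
Jun 14, 2171 → Jul 14, 2171: 30 days (June has 30).
Jul 14, 2171 → Jul 29, 2171: 15 days.
Total: 2601 days.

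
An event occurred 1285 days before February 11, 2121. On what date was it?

August 6, 2117

−366 (one year; includes Feb 29, 2120) → Feb 11, 2120 (919 left).
−365 (one year) → Feb 11, 2119 (554 left).
−365 (one year) → Feb 11, 2118 (189 left).
−11 → Jan 31, 2118 (end of Jan, 31 days; 178 left).
−31 → Dec 31, 2117 (end of Dec, 31 days; 147 left).
−31 → Nov 30, 2117 (end of Nov, 30 days; 116 left).
−30 → Oct 31, 2117 (end of Oct, 31 days; 86 left).
−31 → Sep 30, 2117 (end of Sep, 30 days; 55 left).
−30 → Aug 31, 2117 (end of Aug, 31 days; 25 left).
−25 → Aug 6, 2117.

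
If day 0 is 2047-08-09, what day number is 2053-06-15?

2137

Aug 9, 2047 → Aug 9, 2048: 366 days (Feb 29, 2048 is in that span).
Aug 9, 2048 → Aug 9, 2049: 365 days.
Aug 9, 2049 → Aug 9, 2050: 365 days.
Aug 9, 2050 → Aug 9, 2051: 365 days.
Aug 9, 2051 → Aug 9, 2052: 366 days (Feb 29, 2052 is in that span).
Aug 9, 2052 → Sep 9, 2052: 31 days (August has 31).
Sep 9, 2052 → Oct 9, 2052: 30 days (September has 30).
Oct 9, 2052 → Nov 9, 2052: 31 days (October has 31).
Nov 9, 2052 → Dec 9, 2052: 30 days (November has 30).
Dec 9, 2052 → Jan 9, 2053: 31 days (December has 31).
Jan 9, 2053 → Feb 9, 2053: 31 days (January has 31).
Feb 9, 2053 → Mar 9, 2053: 28 days (February has 28).
Mar 9, 2053 → Apr 9, 2053: 31 days (March has 31).
Apr 9, 2053 → May 9, 2053: 30 days (April has 30).
May 9, 2053 → Jun 9, 2053: 31 days (May has 31).
Jun 9, 2053 → Jun 15, 2053: 6 days.
Total: 2137 days.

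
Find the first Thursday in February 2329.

February 7, 2329

February 1, 2329 is a Friday.
The first Thursday is therefore February 7 (6 days later).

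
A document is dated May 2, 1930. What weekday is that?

Doomsday rule: the anchor day for the 1900s is Wednesday. For year 30: 30÷12 = 2 r 6, and 6÷4 = 1, so 2+6+1 = 9.
Wednesday + 9 ≡ Friday — that's 1930's doomsday.
In May the doomsday date is May 9.
May 2 is 7 days before May 9; 7 mod 7 = 0, so Friday − 0 = Friday.

Friday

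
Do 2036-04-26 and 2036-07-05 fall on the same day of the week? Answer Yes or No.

From Apr 26, 2036 to Jul 5, 2036 is 70 days.
70 mod 7 = 0, so they are the same weekday.
(Apr 26, 2036 is a Saturday; Jul 5, 2036 is a Saturday.)

Yes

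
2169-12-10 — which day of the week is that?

Doomsday rule: the anchor day for the 2100s is Sunday. For year 69: 69÷12 = 5 r 9, and 9÷4 = 2, so 5+9+2 = 16.
Sunday + 16 ≡ Tuesday — that's 2169's doomsday.
In December the doomsday date is Dec 12.
Dec 10 is 2 days before Dec 12; 2 mod 7 = 2, so Tuesday − 2 = Sunday.

Sunday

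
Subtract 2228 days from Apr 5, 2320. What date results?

−366 (one year; includes Feb 29, 2320) → Apr 5, 2319 (1862 left).
−365 (one year) → Apr 5, 2318 (1497 left).
−365 (one year) → Apr 5, 2317 (1132 left).
−365 (one year) → Apr 5, 2316 (767 left).
−366 (one year; includes Feb 29, 2316) → Apr 5, 2315 (401 left).
−365 (one year) → Apr 5, 2314 (36 left).
−5 → Mar 31, 2314 (end of Mar, 31 days; 31 left).
−31 → Feb 28, 2314 (end of Feb, 28 days; 0 left).

February 28, 2314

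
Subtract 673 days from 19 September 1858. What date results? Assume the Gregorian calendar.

November 15, 1856

−365 (one year) → Sep 19, 1857 (308 left).
−19 → Aug 31, 1857 (end of Aug, 31 days; 289 left).
−31 → Jul 31, 1857 (end of Jul, 31 days; 258 left).
−31 → Jun 30, 1857 (end of Jun, 30 days; 227 left).
−30 → May 31, 1857 (end of May, 31 days; 197 left).
−31 → Apr 30, 1857 (end of Apr, 30 days; 166 left).
−30 → Mar 31, 1857 (end of Mar, 31 days; 136 left).
−31 → Feb 28, 1857 (end of Feb, 28 days; 105 left).
−28 → Jan 31, 1857 (end of Jan, 31 days; 77 left).
−31 → Dec 31, 1856 (end of Dec, 31 days; 46 left).
−31 → Nov 30, 1856 (end of Nov, 30 days; 15 left).
−15 → Nov 15, 1856.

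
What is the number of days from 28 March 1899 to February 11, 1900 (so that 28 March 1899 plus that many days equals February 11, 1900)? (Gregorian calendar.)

Mar 28, 1899 → Apr 28, 1899: 31 days (March has 31).
Apr 28, 1899 → May 28, 1899: 30 days (April has 30).
May 28, 1899 → Jun 28, 1899: 31 days (May has 31).
Jun 28, 1899 → Jul 28, 1899: 30 days (June has 30).
Jul 28, 1899 → Aug 28, 1899: 31 days (July has 31).
Aug 28, 1899 → Sep 28, 1899: 31 days (August has 31).
Sep 28, 1899 → Oct 28, 1899: 30 days (September has 30).
Oct 28, 1899 → Nov 28, 1899: 31 days (October has 31).
Nov 28, 1899 → Dec 28, 1899: 30 days (November has 30).
Dec 28, 1899 → Jan 28, 1900: 31 days (December has 31).
Jan 28, 1900 → Feb 11, 1900: 14 days.
Total: 320 days.

320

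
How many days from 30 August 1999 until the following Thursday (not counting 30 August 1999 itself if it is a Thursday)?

3

Aug 30, 1999 is a Monday.
From Monday to the next Thursday is 3 days.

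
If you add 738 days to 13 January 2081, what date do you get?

January 21, 2083

+365 (one year) → Jan 13, 2082 (373 left).
Jan has 31 days: +19 → Feb 1, 2082 (354 left).
Feb has 28 days: +28 → Mar 1, 2082 (326 left).
Mar has 31 days: +31 → Apr 1, 2082 (295 left).
Apr has 30 days: +30 → May 1, 2082 (265 left).
May has 31 days: +31 → Jun 1, 2082 (234 left).
Jun has 30 days: +30 → Jul 1, 2082 (204 left).
Jul has 31 days: +31 → Aug 1, 2082 (173 left).
Aug has 31 days: +31 → Sep 1, 2082 (142 left).
Sep has 30 days: +30 → Oct 1, 2082 (112 left).
Oct has 31 days: +31 → Nov 1, 2082 (81 left).
Nov has 30 days: +30 → Dec 1, 2082 (51 left).
Dec has 31 days: +31 → Jan 1, 2083 (20 left).
+20 → Jan 21, 2083.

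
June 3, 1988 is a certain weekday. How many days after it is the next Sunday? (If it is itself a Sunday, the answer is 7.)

2

Jun 3, 1988 is a Friday.
From Friday to the next Sunday is 2 days.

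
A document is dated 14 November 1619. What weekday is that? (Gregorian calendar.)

Doomsday rule: the anchor day for the 1600s is Tuesday. For year 19: 19÷12 = 1 r 7, and 7÷4 = 1, so 1+7+1 = 9.
Tuesday + 9 ≡ Thursday — that's 1619's doomsday.
In November the doomsday date is Nov 7.
Nov 14 is 7 days after Nov 7; 7 mod 7 = 0, so Thursday + 0 = Thursday.

Thursday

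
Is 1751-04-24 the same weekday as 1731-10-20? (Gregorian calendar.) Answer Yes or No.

From Oct 20, 1731 to Apr 24, 1751 is 7126 days.
7126 mod 7 = 0, so they are the same weekday.
(Oct 20, 1731 is a Saturday; Apr 24, 1751 is a Saturday.)

Yes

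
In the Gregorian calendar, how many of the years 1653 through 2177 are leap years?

127

Multiples of 4 in [1653,2177]: 131.
Of those, multiples of 100: 5 (not leap unless ÷400).
Multiples of 400: 1.
Leap years = 131 − 5 + 1 = 127.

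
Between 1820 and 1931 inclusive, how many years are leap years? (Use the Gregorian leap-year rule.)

27

Multiples of 4 in [1820,1931]: 28.
Of those, multiples of 100: 1 (not leap unless ÷400).
Multiples of 400: 0.
Leap years = 28 − 1 + 0 = 27.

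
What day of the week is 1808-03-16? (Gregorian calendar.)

Wednesday

January 1, 1808 is a Friday.
Jan 1, 1808 → Feb 1, 1808: 31 days (January has 31).
Feb 1, 1808 → Mar 1, 1808: 29 days (February has 29).
Mar 1, 1808 → Mar 16, 1808: 15 days.
Total: 75 days.
75 mod 7 = 5, so Friday + 5 = Wednesday.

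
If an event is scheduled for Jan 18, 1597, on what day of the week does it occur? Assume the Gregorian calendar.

Saturday

Doomsday rule: the anchor day for the 1500s is Wednesday. For year 97: 97÷12 = 8 r 1, and 1÷4 = 0, so 8+1+0 = 9.
Wednesday + 9 ≡ Friday — that's 1597's doomsday.
In January the doomsday date is Jan 3 (1597 is not a leap year).
Jan 18 is 15 days after Jan 3; 15 mod 7 = 1, so Friday + 1 = Saturday.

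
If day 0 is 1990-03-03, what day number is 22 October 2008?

Mar 3, 1990 → Mar 3, 1991: 365 days.
Mar 3, 1991 → Mar 3, 1992: 366 days (Feb 29, 1992 is in that span).
Mar 3, 1992 → Mar 3, 1993: 365 days.
Mar 3, 1993 → Mar 3, 1994: 365 days.
Mar 3, 1994 → Mar 3, 1995: 365 days.
Mar 3, 1995 → Mar 3, 1996: 366 days (Feb 29, 1996 is in that span).
Mar 3, 1996 → Mar 3, 1997: 365 days.
Mar 3, 1997 → Mar 3, 1998: 365 days.
Mar 3, 1998 → Mar 3, 1999: 365 days.
Mar 3, 1999 → Mar 3, 2000: 366 days (Feb 29, 2000 is in that span).
Mar 3, 2000 → Mar 3, 2001: 365 days.
Mar 3, 2001 → Mar 3, 2002: 365 days.
Mar 3, 2002 → Mar 3, 2003: 365 days.
Mar 3, 2003 → Mar 3, 2004: 366 days (Feb 29, 2004 is in that span).
Mar 3, 2004 → Mar 3, 2005: 365 days.
Mar 3, 2005 → Mar 3, 2006: 365 days.
Mar 3, 2006 → Mar 3, 2007: 365 days.
Mar 3, 2007 → Mar 3, 2008: 366 days (Feb 29, 2008 is in that span).
Mar 3, 2008 → Apr 3, 2008: 31 days (March has 31).
Apr 3, 2008 → May 3, 2008: 30 days (April has 30).
May 3, 2008 → Jun 3, 2008: 31 days (May has 31).
Jun 3, 2008 → Jul 3, 2008: 30 days (June has 30).
Jul 3, 2008 → Aug 3, 2008: 31 days (July has 31).
Aug 3, 2008 → Sep 3, 2008: 31 days (August has 31).
Sep 3, 2008 → Oct 3, 2008: 30 days (September has 30).
Oct 3, 2008 → Oct 22, 2008: 19 days.
Total: 6808 days.

6808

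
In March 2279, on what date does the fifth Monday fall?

March 1, 2279 is a Saturday.
The first Monday is therefore March 3 (2 days later).
The fifth Monday is 3 + 4×7 = March 31.

March 31, 2279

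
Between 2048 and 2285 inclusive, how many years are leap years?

58

Multiples of 4 in [2048,2285]: 60.
Of those, multiples of 100: 2 (not leap unless ÷400).
Multiples of 400: 0.
Leap years = 60 − 2 + 0 = 58.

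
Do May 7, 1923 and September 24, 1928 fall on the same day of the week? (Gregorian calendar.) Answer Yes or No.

Yes

From May 7, 1923 to Sep 24, 1928 is 1967 days.
1967 mod 7 = 0, so they are the same weekday.
(May 7, 1923 is a Monday; Sep 24, 1928 is a Monday.)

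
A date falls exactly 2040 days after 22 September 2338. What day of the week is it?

Sunday

Sep 22, 2338 is a Thursday.
2040 mod 7 = 3, so 2040 days after a Thursday is Thursday + 3 = Sunday.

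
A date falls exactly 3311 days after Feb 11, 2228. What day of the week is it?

Monday

Feb 11, 2228 is a Monday.
3311 mod 7 = 0, so 3311 days after a Monday is Monday + 0 = Monday.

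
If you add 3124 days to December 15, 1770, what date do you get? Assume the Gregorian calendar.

+365 (one year) → Dec 15, 1771 (2759 left).
+366 (one year; includes Feb 29, 1772) → Dec 15, 1772 (2393 left).
+365 (one year) → Dec 15, 1773 (2028 left).
+365 (one year) → Dec 15, 1774 (1663 left).
+365 (one year) → Dec 15, 1775 (1298 left).
+366 (one year; includes Feb 29, 1776) → Dec 15, 1776 (932 left).
+365 (one year) → Dec 15, 1777 (567 left).
+365 (one year) → Dec 15, 1778 (202 left).
Dec has 31 days: +17 → Jan 1, 1779 (185 left).
Jan has 31 days: +31 → Feb 1, 1779 (154 left).
Feb has 28 days: +28 → Mar 1, 1779 (126 left).
Mar has 31 days: +31 → Apr 1, 1779 (95 left).
Apr has 30 days: +30 → May 1, 1779 (65 left).
May has 31 days: +31 → Jun 1, 1779 (34 left).
Jun has 30 days: +30 → Jul 1, 1779 (4 left).
+4 → Jul 5, 1779.

July 5, 1779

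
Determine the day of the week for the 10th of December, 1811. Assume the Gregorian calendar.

Tuesday

Doomsday rule: the anchor day for the 1800s is Friday. For year 11: 11÷12 = 0 r 11, and 11÷4 = 2, so 0+11+2 = 13.
Friday + 13 ≡ Thursday — that's 1811's doomsday.
In December the doomsday date is Dec 12.
Dec 10 is 2 days before Dec 12; 2 mod 7 = 2, so Thursday − 2 = Tuesday.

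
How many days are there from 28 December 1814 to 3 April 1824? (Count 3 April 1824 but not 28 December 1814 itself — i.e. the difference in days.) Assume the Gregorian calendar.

Dec 28, 1814 → Dec 28, 1815: 365 days.
Dec 28, 1815 → Dec 28, 1816: 366 days (Feb 29, 1816 is in that span).
Dec 28, 1816 → Dec 28, 1817: 365 days.
Dec 28, 1817 → Dec 28, 1818: 365 days.
Dec 28, 1818 → Dec 28, 1819: 365 days.
Dec 28, 1819 → Dec 28, 1820: 366 days (Feb 29, 1820 is in that span).
Dec 28, 1820 → Dec 28, 1821: 365 days.
Dec 28, 1821 → Dec 28, 1822: 365 days.
Dec 28, 1822 → Dec 28, 1823: 365 days.
Dec 28, 1823 → Jan 28, 1824: 31 days (December has 31).
Jan 28, 1824 → Feb 28, 1824: 31 days (January has 31).
Feb 28, 1824 → Mar 28, 1824: 29 days (February has 29).
Mar 28, 1824 → Apr 3, 1824: 6 days.
Total: 3384 days.

3384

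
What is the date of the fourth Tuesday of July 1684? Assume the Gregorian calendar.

July 1, 1684 is a Saturday.
The first Tuesday is therefore July 4 (3 days later).
The fourth Tuesday is 4 + 3×7 = July 25.

July 25, 1684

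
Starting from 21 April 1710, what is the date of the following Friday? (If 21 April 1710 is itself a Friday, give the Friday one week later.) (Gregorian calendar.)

April 25, 1710

Apr 21, 1710 is a Monday.
From Monday to the next Friday is 4 days.
Apr 21, 1710 + 4 = Apr 25, 1710.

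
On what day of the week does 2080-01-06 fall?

Saturday

Doomsday rule: the anchor day for the 2000s is Tuesday. For year 80: 80÷12 = 6 r 8, and 8÷4 = 2, so 6+8+2 = 16.
Tuesday + 16 ≡ Thursday — that's 2080's doomsday.
In January the doomsday date is Jan 4 (2080 is a leap year (divisible by 4)).
Jan 6 is 2 days after Jan 4; 2 mod 7 = 2, so Thursday + 2 = Saturday.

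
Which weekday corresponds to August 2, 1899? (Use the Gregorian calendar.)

Doomsday rule: the anchor day for the 1800s is Friday. For year 99: 99÷12 = 8 r 3, and 3÷4 = 0, so 8+3+0 = 11.
Friday + 11 ≡ Tuesday — that's 1899's doomsday.
In August the doomsday date is Aug 8.
Aug 2 is 6 days before Aug 8; 6 mod 7 = 6, so Tuesday − 6 = Wednesday.

Wednesday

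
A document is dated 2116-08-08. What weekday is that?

Doomsday rule: the anchor day for the 2100s is Sunday. For year 16: 16÷12 = 1 r 4, and 4÷4 = 1, so 1+4+1 = 6.
Sunday + 6 ≡ Saturday — that's 2116's doomsday.
In August the doomsday date is Aug 8.
Aug 8 is the doomsday itself: Saturday.

Saturday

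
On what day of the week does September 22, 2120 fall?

Doomsday rule: the anchor day for the 2100s is Sunday. For year 20: 20÷12 = 1 r 8, and 8÷4 = 2, so 1+8+2 = 11.
Sunday + 11 ≡ Thursday — that's 2120's doomsday.
In September the doomsday date is Sep 5.
Sep 22 is 17 days after Sep 5; 17 mod 7 = 3, so Thursday + 3 = Sunday.

Sunday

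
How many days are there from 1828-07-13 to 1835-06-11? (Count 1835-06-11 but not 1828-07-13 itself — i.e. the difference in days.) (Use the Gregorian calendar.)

2524

Jul 13, 1828 → Jul 13, 1829: 365 days.
Jul 13, 1829 → Jul 13, 1830: 365 days.
Jul 13, 1830 → Jul 13, 1831: 365 days.
Jul 13, 1831 → Jul 13, 1832: 366 days (Feb 29, 1832 is in that span).
Jul 13, 1832 → Jul 13, 1833: 365 days.
Jul 13, 1833 → Jul 13, 1834: 365 days.
Jul 13, 1834 → Aug 13, 1834: 31 days (July has 31).
Aug 13, 1834 → Sep 13, 1834: 31 days (August has 31).
Sep 13, 1834 → Oct 13, 1834: 30 days (September has 30).
Oct 13, 1834 → Nov 13, 1834: 31 days (October has 31).
Nov 13, 1834 → Dec 13, 1834: 30 days (November has 30).
Dec 13, 1834 → Jan 13, 1835: 31 days (December has 31).
Jan 13, 1835 → Feb 13, 1835: 31 days (January has 31).
Feb 13, 1835 → Mar 13, 1835: 28 days (February has 28).
Mar 13, 1835 → Apr 13, 1835: 31 days (March has 31).
Apr 13, 1835 → May 13, 1835: 30 days (April has 30).
May 13, 1835 → Jun 11, 1835: 29 days.
Total: 2524 days.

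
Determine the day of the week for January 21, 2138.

Tuesday

Doomsday rule: the anchor day for the 2100s is Sunday. For year 38: 38÷12 = 3 r 2, and 2÷4 = 0, so 3+2+0 = 5.
Sunday + 5 ≡ Friday — that's 2138's doomsday.
In January the doomsday date is Jan 3 (2138 is not a leap year).
Jan 21 is 18 days after Jan 3; 18 mod 7 = 4, so Friday + 4 = Tuesday.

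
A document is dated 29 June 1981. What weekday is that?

Doomsday rule: the anchor day for the 1900s is Wednesday. For year 81: 81÷12 = 6 r 9, and 9÷4 = 2, so 6+9+2 = 17.
Wednesday + 17 ≡ Saturday — that's 1981's doomsday.
In June the doomsday date is Jun 6.
Jun 29 is 23 days after Jun 6; 23 mod 7 = 2, so Saturday + 2 = Monday.

Monday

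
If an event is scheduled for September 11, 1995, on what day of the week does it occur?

Monday

Doomsday rule: the anchor day for the 1900s is Wednesday. For year 95: 95÷12 = 7 r 11, and 11÷4 = 2, so 7+11+2 = 20.
Wednesday + 20 ≡ Tuesday — that's 1995's doomsday.
In September the doomsday date is Sep 5.
Sep 11 is 6 days after Sep 5; 6 mod 7 = 6, so Tuesday + 6 = Monday.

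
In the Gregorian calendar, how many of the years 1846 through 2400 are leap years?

Multiples of 4 in [1846,2400]: 139.
Of those, multiples of 100: 6 (not leap unless ÷400).
Multiples of 400: 2.
Leap years = 139 − 6 + 2 = 135.

135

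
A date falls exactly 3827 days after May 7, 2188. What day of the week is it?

Monday

May 7, 2188 is a Wednesday.
3827 mod 7 = 5, so 3827 days after a Wednesday is Wednesday + 5 = Monday.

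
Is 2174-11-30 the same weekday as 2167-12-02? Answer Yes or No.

Yes

From Dec 2, 2167 to Nov 30, 2174 is 2555 days.
2555 mod 7 = 0, so they are the same weekday.
(Dec 2, 2167 is a Wednesday; Nov 30, 2174 is a Wednesday.)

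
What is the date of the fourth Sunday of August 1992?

August 1, 1992 is a Saturday.
The first Sunday is therefore August 2 (1 days later).
The fourth Sunday is 2 + 3×7 = August 23.

August 23, 1992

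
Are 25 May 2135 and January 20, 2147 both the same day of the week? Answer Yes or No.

From May 25, 2135 to Jan 20, 2147 is 4258 days.
4258 mod 7 = 2, so they are different weekdays.
(May 25, 2135 is a Wednesday; Jan 20, 2147 is a Friday.)

No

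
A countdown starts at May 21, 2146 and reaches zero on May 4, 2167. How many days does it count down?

7653

May 21, 2146 → May 21, 2147: 365 days.
May 21, 2147 → May 21, 2148: 366 days (Feb 29, 2148 is in that span).
May 21, 2148 → May 21, 2149: 365 days.
May 21, 2149 → May 21, 2150: 365 days.
May 21, 2150 → May 21, 2151: 365 days.
May 21, 2151 → May 21, 2152: 366 days (Feb 29, 2152 is in that span).
May 21, 2152 → May 21, 2153: 365 days.
May 21, 2153 → May 21, 2154: 365 days.
May 21, 2154 → May 21, 2155: 365 days.
May 21, 2155 → May 21, 2156: 366 days (Feb 29, 2156 is in that span).
May 21, 2156 → May 21, 2157: 365 days.
May 21, 2157 → May 21, 2158: 365 days.
May 21, 2158 → May 21, 2159: 365 days.
May 21, 2159 → May 21, 2160: 366 days (Feb 29, 2160 is in that span).
May 21, 2160 → May 21, 2161: 365 days.
May 21, 2161 → May 21, 2162: 365 days.
May 21, 2162 → May 21, 2163: 365 days.
May 21, 2163 → May 21, 2164: 366 days (Feb 29, 2164 is in that span).
May 21, 2164 → May 21, 2165: 365 days.
May 21, 2165 → May 21, 2166: 365 days.
May 21, 2166 → Jun 21, 2166: 31 days (May has 31).
Jun 21, 2166 → Jul 21, 2166: 30 days (June has 30).
Jul 21, 2166 → Aug 21, 2166: 31 days (July has 31).
Aug 21, 2166 → Sep 21, 2166: 31 days (August has 31).
Sep 21, 2166 → Oct 21, 2166: 30 days (September has 30).
Oct 21, 2166 → Nov 21, 2166: 31 days (October has 31).
Nov 21, 2166 → Dec 21, 2166: 30 days (November has 30).
Dec 21, 2166 → Jan 21, 2167: 31 days (December has 31).
Jan 21, 2167 → Feb 21, 2167: 31 days (January has 31).
Feb 21, 2167 → Mar 21, 2167: 28 days (February has 28).
Mar 21, 2167 → Apr 21, 2167: 31 days (March has 31).
Apr 21, 2167 → May 4, 2167: 13 days.
Total: 7653 days.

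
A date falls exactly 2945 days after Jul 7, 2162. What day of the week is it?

Jul 7, 2162 is a Wednesday.
2945 mod 7 = 5, so 2945 days after a Wednesday is Wednesday + 5 = Monday.

Monday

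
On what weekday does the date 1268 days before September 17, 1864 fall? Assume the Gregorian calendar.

First find the weekday of Sep 17, 1864. Doomsday rule: the anchor day for the 1800s is Friday. For year 64: 64÷12 = 5 r 4, and 4÷4 = 1, so 5+4+1 = 10.
Friday + 10 ≡ Monday — that's 1864's doomsday.
In September the doomsday date is Sep 5.
Sep 17 is 12 days after Sep 5; 12 mod 7 = 5, so Monday + 5 = Saturday.
1268 mod 7 = 1, so 1268 days before a Saturday is Saturday − 1 = Friday.

Friday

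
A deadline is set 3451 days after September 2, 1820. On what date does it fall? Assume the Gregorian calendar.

February 13, 1830

+365 (one year) → Sep 2, 1821 (3086 left).
+365 (one year) → Sep 2, 1822 (2721 left).
+365 (one year) → Sep 2, 1823 (2356 left).
+366 (one year; includes Feb 29, 1824) → Sep 2, 1824 (1990 left).
+365 (one year) → Sep 2, 1825 (1625 left).
+365 (one year) → Sep 2, 1826 (1260 left).
+365 (one year) → Sep 2, 1827 (895 left).
+366 (one year; includes Feb 29, 1828) → Sep 2, 1828 (529 left).
+365 (one year) → Sep 2, 1829 (164 left).
Sep has 30 days: +29 → Oct 1, 1829 (135 left).
Oct has 31 days: +31 → Nov 1, 1829 (104 left).
Nov has 30 days: +30 → Dec 1, 1829 (74 left).
Dec has 31 days: +31 → Jan 1, 1830 (43 left).
Jan has 31 days: +31 → Feb 1, 1830 (12 left).
+12 → Feb 13, 1830.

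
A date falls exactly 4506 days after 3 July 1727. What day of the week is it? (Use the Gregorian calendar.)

Tuesday

First find the weekday of Jul 3, 1727. Doomsday rule: the anchor day for the 1700s is Sunday. For year 27: 27÷12 = 2 r 3, and 3÷4 = 0, so 2+3+0 = 5.
Sunday + 5 ≡ Friday — that's 1727's doomsday.
In July the doomsday date is Jul 11.
Jul 3 is 8 days before Jul 11; 8 mod 7 = 1, so Friday − 1 = Thursday.
4506 mod 7 = 5, so 4506 days after a Thursday is Thursday + 5 = Tuesday.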